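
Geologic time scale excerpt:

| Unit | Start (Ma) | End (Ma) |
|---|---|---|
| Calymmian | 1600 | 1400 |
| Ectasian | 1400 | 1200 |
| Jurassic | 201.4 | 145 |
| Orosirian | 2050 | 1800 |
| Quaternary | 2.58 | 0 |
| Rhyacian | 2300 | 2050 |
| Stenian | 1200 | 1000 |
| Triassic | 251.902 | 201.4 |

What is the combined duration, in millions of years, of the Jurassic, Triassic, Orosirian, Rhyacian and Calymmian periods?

Each duration: Jurassic = 56.4; Triassic = 50.502; Orosirian = 250; Rhyacian = 250; Calymmian = 200.
Sum: 56.4 + 50.502 + 250 + 250 + 200 = 806.902 Myr.

806.902 million years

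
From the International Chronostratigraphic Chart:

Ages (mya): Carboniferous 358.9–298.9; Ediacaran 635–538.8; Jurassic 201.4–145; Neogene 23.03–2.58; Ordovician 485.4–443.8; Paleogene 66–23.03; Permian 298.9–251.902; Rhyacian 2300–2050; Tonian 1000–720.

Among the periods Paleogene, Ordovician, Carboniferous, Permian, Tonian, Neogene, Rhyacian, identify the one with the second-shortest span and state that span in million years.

Start − end for each: Paleogene 66 − 23.03 = 42.97; Ordovician 485.4 − 443.8 = 41.6; Carboniferous 358.9 − 298.9 = 60; Permian 298.9 − 251.902 = 46.998; Tonian 1000 − 720 = 280; Neogene 23.03 − 2.58 = 20.45; Rhyacian 2300 − 2050 = 250.
Ranking these from shortest: Neogene < Ordovician < Paleogene < Permian < Carboniferous < Rhyacian < Tonian.
Position 2 in that ranking is Ordovician, which lasted 41.6 Myr.

Ordovician, 41.6 million years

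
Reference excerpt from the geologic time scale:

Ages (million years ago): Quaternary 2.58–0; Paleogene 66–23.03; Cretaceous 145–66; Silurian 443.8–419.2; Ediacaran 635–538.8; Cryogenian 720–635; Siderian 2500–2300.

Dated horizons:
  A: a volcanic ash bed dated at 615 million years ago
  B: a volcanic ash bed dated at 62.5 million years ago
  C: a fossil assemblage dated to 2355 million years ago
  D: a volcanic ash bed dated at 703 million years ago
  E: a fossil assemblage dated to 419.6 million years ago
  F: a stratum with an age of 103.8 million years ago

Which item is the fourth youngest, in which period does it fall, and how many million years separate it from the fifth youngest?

A, in the Ediacaran; 88 million years to D

Smaller Ma means younger, so youngest first: B 62.5 < F 103.8 < E 419.6 < A 615 < D 703 < C 2355.
Counting 4 along gives A (615 Ma); the excerpt puts that inside the Ediacaran, 635–538.8 Ma.
Next in line is D (703 Ma), and 703 − 615 = 88 Myr.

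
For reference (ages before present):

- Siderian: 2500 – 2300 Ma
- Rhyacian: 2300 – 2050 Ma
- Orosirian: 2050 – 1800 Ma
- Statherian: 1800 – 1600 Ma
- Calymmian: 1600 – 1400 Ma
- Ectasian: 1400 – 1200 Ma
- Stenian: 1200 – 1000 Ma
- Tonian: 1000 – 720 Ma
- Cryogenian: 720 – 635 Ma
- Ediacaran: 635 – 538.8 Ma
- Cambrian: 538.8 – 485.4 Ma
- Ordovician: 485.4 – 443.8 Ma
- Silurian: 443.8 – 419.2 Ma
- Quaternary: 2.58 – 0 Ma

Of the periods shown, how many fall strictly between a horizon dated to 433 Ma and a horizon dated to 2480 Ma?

11

The older date is 2480 Ma and the younger is 433 Ma.
Periods with start < 2480 and end > 433 Ma: Rhyacian (2300–2050), Orosirian (2050–1800), Statherian (1800–1600), Calymmian (1600–1400), Ectasian (1400–1200), Stenian (1200–1000), Tonian (1000–720), Cryogenian (720–635), Ediacaran (635–538.8), Cambrian (538.8–485.4), Ordovician (485.4–443.8).
That is 11 complete periods.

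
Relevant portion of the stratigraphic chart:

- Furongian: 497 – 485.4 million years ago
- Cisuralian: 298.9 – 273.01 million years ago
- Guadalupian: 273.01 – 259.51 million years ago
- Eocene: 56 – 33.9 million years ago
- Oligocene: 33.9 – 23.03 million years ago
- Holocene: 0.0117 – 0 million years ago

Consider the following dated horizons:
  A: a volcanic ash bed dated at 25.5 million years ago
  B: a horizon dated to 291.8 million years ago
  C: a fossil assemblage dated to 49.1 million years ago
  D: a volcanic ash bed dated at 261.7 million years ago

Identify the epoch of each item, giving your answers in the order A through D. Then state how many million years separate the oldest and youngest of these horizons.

A — Oligocene; B — Cisuralian; C — Eocene; D — Guadalupian; span 266.3 million years

A: 25.5 Ma lies in 33.9–23.03 Ma, so Oligocene.
B: 291.8 Ma lies in 298.9–273.01 Ma, so Cisuralian.
C: 49.1 Ma lies in 56–33.9 Ma, so Eocene.
D: 261.7 Ma lies in 273.01–259.51 Ma, so Guadalupian.
Oldest = 291.8 Ma, youngest = 25.5 Ma → span 266.3 Myr.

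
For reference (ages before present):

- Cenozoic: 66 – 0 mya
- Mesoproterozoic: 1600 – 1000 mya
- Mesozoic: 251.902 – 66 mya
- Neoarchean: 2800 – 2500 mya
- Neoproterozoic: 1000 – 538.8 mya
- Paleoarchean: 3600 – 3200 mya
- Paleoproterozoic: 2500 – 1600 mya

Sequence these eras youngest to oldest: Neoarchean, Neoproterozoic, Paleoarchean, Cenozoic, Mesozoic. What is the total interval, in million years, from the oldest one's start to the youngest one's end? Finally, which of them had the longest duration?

Start ages (Ma): Paleoarchean 3600, Neoarchean 2800, Neoproterozoic 1000, Mesozoic 251.902, Cenozoic 66.
Ordered youngest to oldest: Cenozoic, Mesozoic, Neoproterozoic, Neoarchean, Paleoarchean.
Span = 3600 − 0 = 3600 Myr.
Durations: Neoarchean 300, Cenozoic 66, Mesozoic 185.902, Neoproterozoic 461.2, Paleoarchean 400 → longest is Neoproterozoic (461.2 Myr).

Cenozoic → Mesozoic → Neoproterozoic → Neoarchean → Paleoarchean; total span 3600 Myr; longest is Neoproterozoic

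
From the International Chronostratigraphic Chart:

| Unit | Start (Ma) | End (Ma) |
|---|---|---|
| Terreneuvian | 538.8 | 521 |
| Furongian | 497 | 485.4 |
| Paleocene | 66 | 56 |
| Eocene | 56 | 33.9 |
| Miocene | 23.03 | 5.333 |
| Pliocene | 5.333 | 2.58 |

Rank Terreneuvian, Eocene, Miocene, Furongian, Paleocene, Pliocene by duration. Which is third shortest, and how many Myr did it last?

Start − end for each: Terreneuvian 538.8 − 521 = 17.8; Eocene 56 − 33.9 = 22.1; Miocene 23.03 − 5.333 = 17.697; Furongian 497 − 485.4 = 11.6; Paleocene 66 − 56 = 10; Pliocene 5.333 − 2.58 = 2.753.
Ranking these from shortest: Pliocene < Paleocene < Furongian < Miocene < Terreneuvian < Eocene.
Position 3 in that ranking is Furongian, which lasted 11.6 Myr.

Furongian, 11.6 million years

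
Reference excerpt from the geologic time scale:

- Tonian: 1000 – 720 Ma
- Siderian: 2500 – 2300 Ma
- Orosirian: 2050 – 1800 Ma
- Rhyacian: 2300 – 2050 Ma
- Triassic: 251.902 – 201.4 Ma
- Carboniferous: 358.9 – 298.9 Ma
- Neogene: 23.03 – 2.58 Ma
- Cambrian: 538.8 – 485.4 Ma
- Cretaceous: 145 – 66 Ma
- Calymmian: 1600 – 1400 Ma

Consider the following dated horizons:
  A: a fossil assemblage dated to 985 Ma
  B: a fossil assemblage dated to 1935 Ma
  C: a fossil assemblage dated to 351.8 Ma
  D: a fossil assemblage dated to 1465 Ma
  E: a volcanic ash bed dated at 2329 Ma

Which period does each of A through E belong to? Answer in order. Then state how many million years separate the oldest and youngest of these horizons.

A: 985 Ma lies in 1000–720 Ma, so Tonian.
B: 1935 Ma lies in 2050–1800 Ma, so Orosirian.
C: 351.8 Ma lies in 358.9–298.9 Ma, so Carboniferous.
D: 1465 Ma lies in 1600–1400 Ma, so Calymmian.
E: 2329 Ma lies in 2500–2300 Ma, so Siderian.
Oldest = 2329 Ma, youngest = 351.8 Ma → span 1977.2 Myr.

A — Tonian; B — Orosirian; C — Carboniferous; D — Calymmian; E — Siderian; span 1977.2 million years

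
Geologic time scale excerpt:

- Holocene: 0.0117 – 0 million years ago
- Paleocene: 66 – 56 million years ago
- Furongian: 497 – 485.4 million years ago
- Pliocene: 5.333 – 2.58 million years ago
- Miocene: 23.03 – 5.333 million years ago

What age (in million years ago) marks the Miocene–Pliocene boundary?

The Miocene ends and the Pliocene begins at 5.333 million years ago.

5.333 million years ago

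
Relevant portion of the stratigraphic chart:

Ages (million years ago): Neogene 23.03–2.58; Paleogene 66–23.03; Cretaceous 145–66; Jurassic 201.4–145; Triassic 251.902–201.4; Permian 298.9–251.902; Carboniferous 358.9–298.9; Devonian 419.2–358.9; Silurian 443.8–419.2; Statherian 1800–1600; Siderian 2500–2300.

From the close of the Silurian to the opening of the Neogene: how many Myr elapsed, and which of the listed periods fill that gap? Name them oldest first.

The Silurian closes at 419.2 Ma and the Neogene opens at 23.03 Ma, so the interval is 419.2 − 23.03 = 396.17 Myr.
A period fits inside if it starts at or after 419.2 Ma and ends at or before 23.03 Ma; oldest first that gives Devonian, Carboniferous, Permian, Triassic, Jurassic, Cretaceous, Paleogene.

396.17 million years; Devonian, Carboniferous, Permian, Triassic, Jurassic, Cretaceous, Paleogene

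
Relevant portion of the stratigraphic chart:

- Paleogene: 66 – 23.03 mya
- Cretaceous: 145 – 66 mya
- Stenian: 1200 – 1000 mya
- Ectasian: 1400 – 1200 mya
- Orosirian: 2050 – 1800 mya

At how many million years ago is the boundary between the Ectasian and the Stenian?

1200 mya

The Ectasian ends and the Stenian begins at 1200 mya.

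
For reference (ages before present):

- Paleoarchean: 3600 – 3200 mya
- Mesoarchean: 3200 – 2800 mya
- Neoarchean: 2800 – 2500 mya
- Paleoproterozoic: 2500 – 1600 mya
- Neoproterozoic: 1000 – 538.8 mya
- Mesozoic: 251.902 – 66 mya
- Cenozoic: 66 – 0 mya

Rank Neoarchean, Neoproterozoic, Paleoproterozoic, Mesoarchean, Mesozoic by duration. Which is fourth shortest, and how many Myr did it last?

Start − end for each: Neoarchean 2800 − 2500 = 300; Neoproterozoic 1000 − 538.8 = 461.2; Paleoproterozoic 2500 − 1600 = 900; Mesoarchean 3200 − 2800 = 400; Mesozoic 251.902 − 66 = 185.902.
Ranking these from shortest: Mesozoic < Neoarchean < Mesoarchean < Neoproterozoic < Paleoproterozoic.
Position 4 in that ranking is Neoproterozoic, which lasted 461.2 Myr.

Neoproterozoic, 461.2 million years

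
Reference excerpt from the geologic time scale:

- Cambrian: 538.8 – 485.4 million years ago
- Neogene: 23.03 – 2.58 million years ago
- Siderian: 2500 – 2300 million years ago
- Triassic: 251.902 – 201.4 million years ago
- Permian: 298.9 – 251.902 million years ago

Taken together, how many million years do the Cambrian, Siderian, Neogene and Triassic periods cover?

324.352 million years

Each duration: Cambrian = 53.4; Siderian = 200; Neogene = 20.45; Triassic = 50.502.
Sum: 53.4 + 200 + 20.45 + 50.502 = 324.352 Myr.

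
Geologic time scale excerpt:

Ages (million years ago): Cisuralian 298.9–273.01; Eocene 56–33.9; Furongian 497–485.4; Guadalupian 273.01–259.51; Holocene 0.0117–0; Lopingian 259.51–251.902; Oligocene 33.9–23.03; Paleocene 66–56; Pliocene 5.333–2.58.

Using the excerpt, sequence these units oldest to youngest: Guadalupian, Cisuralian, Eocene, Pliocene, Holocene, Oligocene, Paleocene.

Cisuralian, Guadalupian, Paleocene, Eocene, Oligocene, Pliocene, Holocene

The oldest of these is Cisuralian (starts 298.9 Ma) and the youngest is Holocene (ends 0 Ma).
In between, by decreasing start age: Guadalupian (273.01), Paleocene (66), Eocene (56), Oligocene (33.9), Pliocene (5.333).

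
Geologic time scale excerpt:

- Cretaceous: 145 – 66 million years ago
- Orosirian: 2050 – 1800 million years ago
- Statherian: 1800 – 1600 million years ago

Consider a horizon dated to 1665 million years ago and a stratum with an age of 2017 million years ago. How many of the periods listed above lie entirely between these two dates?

0

The older date is 2017 Ma and the younger is 1665 Ma.
No period both begins after 2017 Ma and ends before 1665 Ma, so the count is 0.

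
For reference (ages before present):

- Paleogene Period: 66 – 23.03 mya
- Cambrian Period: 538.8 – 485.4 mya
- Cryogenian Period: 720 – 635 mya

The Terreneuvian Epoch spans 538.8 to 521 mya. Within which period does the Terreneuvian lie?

The Terreneuvian (538.8–521 Ma) lies entirely within 538.8–485.4 Ma, the Cambrian Period.

Cambrian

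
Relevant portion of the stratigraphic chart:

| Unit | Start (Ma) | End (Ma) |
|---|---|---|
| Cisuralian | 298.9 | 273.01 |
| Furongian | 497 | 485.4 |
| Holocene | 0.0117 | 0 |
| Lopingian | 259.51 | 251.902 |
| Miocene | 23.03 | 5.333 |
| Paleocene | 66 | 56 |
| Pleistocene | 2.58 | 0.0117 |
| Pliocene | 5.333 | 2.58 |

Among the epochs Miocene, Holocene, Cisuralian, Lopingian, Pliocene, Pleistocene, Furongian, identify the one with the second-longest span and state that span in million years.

Miocene, 17.697 million years

Start − end for each: Miocene 23.03 − 5.333 = 17.697; Holocene 0.0117 − 0 = 0.0117; Cisuralian 298.9 − 273.01 = 25.89; Lopingian 259.51 − 251.902 = 7.608; Pliocene 5.333 − 2.58 = 2.753; Pleistocene 2.58 − 0.0117 = 2.5683; Furongian 497 − 485.4 = 11.6.
Ranking these from longest: Cisuralian > Miocene > Furongian > Lopingian > Pliocene > Pleistocene > Holocene.
Position 2 in that ranking is Miocene, which lasted 17.697 Myr.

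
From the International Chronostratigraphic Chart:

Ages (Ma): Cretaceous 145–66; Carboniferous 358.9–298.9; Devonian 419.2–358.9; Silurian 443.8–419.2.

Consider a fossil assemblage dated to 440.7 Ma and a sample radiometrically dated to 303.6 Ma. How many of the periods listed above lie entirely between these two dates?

1

440.7 Ma sits inside the Silurian (443.8–419.2) and 303.6 Ma inside the Carboniferous (358.9–298.9); neither of those is wholly between the two dates.
The listed periods lying completely between them are Devonian — 1 in all.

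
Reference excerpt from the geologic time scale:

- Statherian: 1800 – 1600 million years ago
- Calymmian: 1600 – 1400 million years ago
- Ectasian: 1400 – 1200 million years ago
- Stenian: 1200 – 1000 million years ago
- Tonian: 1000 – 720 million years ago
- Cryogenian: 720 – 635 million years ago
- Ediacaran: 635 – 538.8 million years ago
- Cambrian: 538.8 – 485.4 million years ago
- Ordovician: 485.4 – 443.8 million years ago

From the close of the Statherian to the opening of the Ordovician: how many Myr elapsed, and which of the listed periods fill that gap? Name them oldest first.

The Statherian closes at 1600 Ma and the Ordovician opens at 485.4 Ma, so the interval is 1600 − 485.4 = 1114.6 Myr.
A period fits inside if it starts at or after 1600 Ma and ends at or before 485.4 Ma; oldest first that gives Calymmian, Ectasian, Stenian, Tonian, Cryogenian, Ediacaran, Cambrian.

1114.6 million years; Calymmian, Ectasian, Stenian, Tonian, Cryogenian, Ediacaran, Cambrian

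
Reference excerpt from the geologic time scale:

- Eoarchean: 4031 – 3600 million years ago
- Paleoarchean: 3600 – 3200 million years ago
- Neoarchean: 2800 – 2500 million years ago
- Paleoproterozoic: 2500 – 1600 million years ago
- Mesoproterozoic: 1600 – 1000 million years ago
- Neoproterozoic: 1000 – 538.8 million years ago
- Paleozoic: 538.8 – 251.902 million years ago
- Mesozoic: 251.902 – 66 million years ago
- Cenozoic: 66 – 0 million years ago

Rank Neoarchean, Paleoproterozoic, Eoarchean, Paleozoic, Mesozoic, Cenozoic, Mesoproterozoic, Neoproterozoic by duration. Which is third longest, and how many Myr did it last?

Start − end for each: Neoarchean 2800 − 2500 = 300; Paleoproterozoic 2500 − 1600 = 900; Eoarchean 4031 − 3600 = 431; Paleozoic 538.8 − 251.902 = 286.898; Mesozoic 251.902 − 66 = 185.902; Cenozoic 66 − 0 = 66; Mesoproterozoic 1600 − 1000 = 600; Neoproterozoic 1000 − 538.8 = 461.2.
Ranking these from longest: Paleoproterozoic > Mesoproterozoic > Neoproterozoic > Eoarchean > Neoarchean > Paleozoic > Mesozoic > Cenozoic.
Position 3 in that ranking is Neoproterozoic, which lasted 461.2 Myr.

Neoproterozoic, 461.2 million years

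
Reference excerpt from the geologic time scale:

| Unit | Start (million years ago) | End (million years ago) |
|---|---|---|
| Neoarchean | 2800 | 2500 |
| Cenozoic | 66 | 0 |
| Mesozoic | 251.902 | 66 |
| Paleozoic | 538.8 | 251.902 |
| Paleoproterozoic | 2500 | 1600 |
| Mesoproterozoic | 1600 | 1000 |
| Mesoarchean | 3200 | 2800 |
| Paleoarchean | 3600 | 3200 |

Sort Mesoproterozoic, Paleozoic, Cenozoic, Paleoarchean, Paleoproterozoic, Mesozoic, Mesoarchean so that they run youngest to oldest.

The oldest of these is Paleoarchean (starts 3600 Ma) and the youngest is Cenozoic (ends 0 Ma).
In between, by decreasing start age: Mesoarchean (3200), Paleoproterozoic (2500), Mesoproterozoic (1600), Paleozoic (538.8), Mesozoic (251.902).
Listing youngest first means reversing that sequence.

Cenozoic, then Mesozoic, then Paleozoic, then Mesoproterozoic, then Paleoproterozoic, then Mesoarchean, then Paleoarchean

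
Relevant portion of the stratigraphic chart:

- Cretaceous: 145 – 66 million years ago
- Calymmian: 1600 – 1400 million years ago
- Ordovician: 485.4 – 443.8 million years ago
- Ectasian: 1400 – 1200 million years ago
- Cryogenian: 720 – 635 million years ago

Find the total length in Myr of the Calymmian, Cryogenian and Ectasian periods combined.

Each duration: Calymmian = 200; Cryogenian = 85; Ectasian = 200.
Sum: 200 + 85 + 200 = 485 Myr.

485 million years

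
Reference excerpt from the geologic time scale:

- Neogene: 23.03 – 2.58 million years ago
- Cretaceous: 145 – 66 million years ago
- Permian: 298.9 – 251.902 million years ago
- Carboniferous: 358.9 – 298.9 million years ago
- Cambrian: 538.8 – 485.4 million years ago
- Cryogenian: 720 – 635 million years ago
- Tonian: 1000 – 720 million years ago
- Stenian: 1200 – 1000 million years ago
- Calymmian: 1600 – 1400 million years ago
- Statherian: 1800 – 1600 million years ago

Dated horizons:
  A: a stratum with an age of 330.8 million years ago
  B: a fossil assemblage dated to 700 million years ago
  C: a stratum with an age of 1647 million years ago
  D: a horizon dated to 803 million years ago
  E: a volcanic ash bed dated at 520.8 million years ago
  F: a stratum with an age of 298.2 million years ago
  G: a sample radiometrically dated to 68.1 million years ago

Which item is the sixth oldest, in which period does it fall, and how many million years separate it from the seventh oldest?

F, in the Permian; 230.1 million years to G

Larger Ma means older, so oldest first: C 1647 > D 803 > B 700 > E 520.8 > A 330.8 > F 298.2 > G 68.1.
Counting 6 along gives F (298.2 Ma); the excerpt puts that inside the Permian, 298.9–251.902 Ma.
Next in line is G (68.1 Ma), and 298.2 − 68.1 = 230.1 Myr.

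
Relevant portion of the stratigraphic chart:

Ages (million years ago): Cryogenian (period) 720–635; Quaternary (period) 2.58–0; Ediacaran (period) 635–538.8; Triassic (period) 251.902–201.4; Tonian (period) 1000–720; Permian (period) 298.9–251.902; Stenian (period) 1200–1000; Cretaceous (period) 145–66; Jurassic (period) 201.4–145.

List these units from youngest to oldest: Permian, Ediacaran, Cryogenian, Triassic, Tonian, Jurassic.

Read off each span (Ma): Permian 298.9–251.902; Ediacaran 635–538.8; Cryogenian 720–635; Triassic 251.902–201.4; Tonian 1000–720; Jurassic 201.4–145.
Larger Ma is older, so oldest→youngest is Tonian, Cryogenian, Ediacaran, Permian, Triassic, Jurassic; reverse it for youngest→oldest.

Jurassic, Triassic, Permian, Ediacaran, Cryogenian, Tonian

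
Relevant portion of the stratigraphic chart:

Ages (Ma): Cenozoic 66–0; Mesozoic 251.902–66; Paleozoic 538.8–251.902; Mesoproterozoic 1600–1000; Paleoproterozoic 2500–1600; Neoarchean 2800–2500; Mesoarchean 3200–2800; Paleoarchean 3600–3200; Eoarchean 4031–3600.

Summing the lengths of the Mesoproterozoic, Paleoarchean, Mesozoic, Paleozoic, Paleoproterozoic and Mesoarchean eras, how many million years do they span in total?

2772.8 million years

Duration is start − end for each: (1600 − 1000) + (3600 − 3200) + (251.902 − 66) + (538.8 − 251.902) + (2500 − 1600) + (3200 − 2800).
That is 600 + 400 + 185.902 + 286.898 + 900 + 400, which totals 2772.8 million years.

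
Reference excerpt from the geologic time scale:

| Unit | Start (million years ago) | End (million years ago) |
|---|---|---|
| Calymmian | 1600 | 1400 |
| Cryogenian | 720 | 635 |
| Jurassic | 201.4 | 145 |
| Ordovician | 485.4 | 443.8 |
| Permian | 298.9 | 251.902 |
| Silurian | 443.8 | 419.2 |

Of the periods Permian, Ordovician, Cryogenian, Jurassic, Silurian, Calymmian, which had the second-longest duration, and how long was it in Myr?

Cryogenian, 85 million years

Start − end for each: Permian 298.9 − 251.902 = 46.998; Ordovician 485.4 − 443.8 = 41.6; Cryogenian 720 − 635 = 85; Jurassic 201.4 − 145 = 56.4; Silurian 443.8 − 419.2 = 24.6; Calymmian 1600 − 1400 = 200.
Ranking these from longest: Calymmian > Cryogenian > Jurassic > Permian > Ordovician > Silurian.
Position 2 in that ranking is Cryogenian, which lasted 85 Myr.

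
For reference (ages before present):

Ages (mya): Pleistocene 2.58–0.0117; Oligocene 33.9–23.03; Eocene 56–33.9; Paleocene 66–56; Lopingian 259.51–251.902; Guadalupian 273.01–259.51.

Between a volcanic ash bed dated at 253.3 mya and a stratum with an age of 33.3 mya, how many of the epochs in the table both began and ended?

2

The older date is 253.3 Ma and the younger is 33.3 Ma.
Epochs with start < 253.3 and end > 33.3 Ma: Paleocene (66–56), Eocene (56–33.9).
That is 2 complete epochs.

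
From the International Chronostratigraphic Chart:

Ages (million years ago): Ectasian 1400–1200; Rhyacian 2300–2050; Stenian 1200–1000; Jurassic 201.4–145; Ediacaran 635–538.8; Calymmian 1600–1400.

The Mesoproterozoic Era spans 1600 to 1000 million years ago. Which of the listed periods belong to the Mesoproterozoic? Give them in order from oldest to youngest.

Calymmian, Ectasian, Stenian

Periods with both bounds inside 1600–1000 Ma: Calymmian (1600–1400), Ectasian (1400–1200), Stenian (1200–1000).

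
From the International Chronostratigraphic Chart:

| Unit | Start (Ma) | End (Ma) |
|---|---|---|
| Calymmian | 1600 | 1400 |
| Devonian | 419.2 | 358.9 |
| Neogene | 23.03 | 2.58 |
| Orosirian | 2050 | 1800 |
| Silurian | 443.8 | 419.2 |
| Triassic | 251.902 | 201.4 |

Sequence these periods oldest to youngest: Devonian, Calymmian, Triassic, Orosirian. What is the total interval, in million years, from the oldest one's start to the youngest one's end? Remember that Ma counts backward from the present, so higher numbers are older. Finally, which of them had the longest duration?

Orosirian, Calymmian, Devonian, Triassic; total span 1848.6 Myr; longest is Orosirian

From the excerpt: Devonian 419.2–358.9; Calymmian 1600–1400; Triassic 251.902–201.4; Orosirian 2050–1800 (Ma).
Larger Ma is earlier, so the oldest is Orosirian and the youngest is Triassic; oldest to youngest: Orosirian, Calymmian, Devonian, Triassic.
Oldest start 2050 minus youngest end 201.4 gives 1848.6 Myr overall.
Individual lengths (start − end): Triassic 50.502; Calymmian 200; Orosirian 250; Devonian 60.3. The largest is Orosirian at 250 Myr.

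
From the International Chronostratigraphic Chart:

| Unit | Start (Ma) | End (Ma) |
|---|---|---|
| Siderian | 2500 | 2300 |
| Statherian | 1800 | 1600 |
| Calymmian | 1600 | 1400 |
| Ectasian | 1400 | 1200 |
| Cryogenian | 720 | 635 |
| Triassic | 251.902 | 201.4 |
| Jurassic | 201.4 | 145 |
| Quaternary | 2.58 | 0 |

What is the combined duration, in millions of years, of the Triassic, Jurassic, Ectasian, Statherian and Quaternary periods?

Duration is start − end for each: (251.902 − 201.4) + (201.4 − 145) + (1400 − 1200) + (1800 − 1600) + (2.58 − 0).
That is 50.502 + 56.4 + 200 + 200 + 2.58, which totals 509.482 million years.

509.482 million years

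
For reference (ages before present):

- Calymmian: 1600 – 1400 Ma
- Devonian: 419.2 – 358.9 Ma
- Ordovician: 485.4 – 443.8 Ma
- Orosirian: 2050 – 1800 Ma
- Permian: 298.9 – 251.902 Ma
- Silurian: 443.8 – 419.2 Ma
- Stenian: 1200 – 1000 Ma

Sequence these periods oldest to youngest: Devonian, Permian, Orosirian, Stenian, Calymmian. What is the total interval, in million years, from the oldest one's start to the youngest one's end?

Orosirian, Calymmian, Stenian, Devonian, Permian; total span 1798.098 Myr

From the excerpt: Devonian 419.2–358.9; Permian 298.9–251.902; Orosirian 2050–1800; Stenian 1200–1000; Calymmian 1600–1400 (Ma).
Larger Ma is earlier, so the oldest is Orosirian and the youngest is Permian; oldest to youngest: Orosirian, Calymmian, Stenian, Devonian, Permian.
Oldest start 2050 minus youngest end 251.902 gives 1798.098 Myr overall.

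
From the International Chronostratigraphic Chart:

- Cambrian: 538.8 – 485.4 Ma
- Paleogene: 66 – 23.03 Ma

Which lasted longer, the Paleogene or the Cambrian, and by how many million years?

Cambrian, by 10.43 million years

Paleogene: 66 − 23.03 = 42.97 Myr.
Cambrian: 538.8 − 485.4 = 53.4 Myr.
Difference: 53.4 − 42.97 = 10.43 Myr, so the Cambrian was longer.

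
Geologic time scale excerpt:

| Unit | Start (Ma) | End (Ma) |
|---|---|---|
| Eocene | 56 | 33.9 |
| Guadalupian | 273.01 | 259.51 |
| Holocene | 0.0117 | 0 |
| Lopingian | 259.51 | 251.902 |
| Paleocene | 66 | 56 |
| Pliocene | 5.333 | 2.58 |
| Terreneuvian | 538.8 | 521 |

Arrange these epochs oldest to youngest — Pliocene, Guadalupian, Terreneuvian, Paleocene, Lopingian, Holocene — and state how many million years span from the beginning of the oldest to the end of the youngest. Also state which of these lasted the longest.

Terreneuvian → Guadalupian → Lopingian → Paleocene → Pliocene → Holocene; total span 538.8 Myr; longest is Terreneuvian

From the excerpt: Pliocene 5.333–2.58; Guadalupian 273.01–259.51; Terreneuvian 538.8–521; Paleocene 66–56; Lopingian 259.51–251.902; Holocene 0.0117–0 (Ma).
Larger Ma is earlier, so the oldest is Terreneuvian and the youngest is Holocene; oldest to youngest: Terreneuvian, Guadalupian, Lopingian, Paleocene, Pliocene, Holocene.
Oldest start 538.8 minus youngest end 0 gives 538.8 Myr overall.
Individual lengths (start − end): Paleocene 10; Holocene 0.0117; Terreneuvian 17.8; Lopingian 7.608; Guadalupian 13.5; Pliocene 2.753. The largest is Terreneuvian at 17.8 Myr.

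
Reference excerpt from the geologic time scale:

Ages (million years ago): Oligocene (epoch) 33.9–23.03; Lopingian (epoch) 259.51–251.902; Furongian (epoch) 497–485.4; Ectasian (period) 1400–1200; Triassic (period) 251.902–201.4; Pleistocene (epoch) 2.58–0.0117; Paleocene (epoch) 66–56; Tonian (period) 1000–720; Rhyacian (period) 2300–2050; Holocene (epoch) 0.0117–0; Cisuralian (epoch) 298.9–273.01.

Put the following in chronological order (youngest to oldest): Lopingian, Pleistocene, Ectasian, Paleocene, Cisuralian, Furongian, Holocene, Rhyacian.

Holocene, Pleistocene, Paleocene, Lopingian, Cisuralian, Furongian, Ectasian, Rhyacian

The oldest of these is Rhyacian (starts 2300 Ma) and the youngest is Holocene (ends 0 Ma).
In between, by decreasing start age: Ectasian (1400), Furongian (497), Cisuralian (298.9), Lopingian (259.51), Paleocene (66), Pleistocene (2.58).
Listing youngest first means reversing that sequence.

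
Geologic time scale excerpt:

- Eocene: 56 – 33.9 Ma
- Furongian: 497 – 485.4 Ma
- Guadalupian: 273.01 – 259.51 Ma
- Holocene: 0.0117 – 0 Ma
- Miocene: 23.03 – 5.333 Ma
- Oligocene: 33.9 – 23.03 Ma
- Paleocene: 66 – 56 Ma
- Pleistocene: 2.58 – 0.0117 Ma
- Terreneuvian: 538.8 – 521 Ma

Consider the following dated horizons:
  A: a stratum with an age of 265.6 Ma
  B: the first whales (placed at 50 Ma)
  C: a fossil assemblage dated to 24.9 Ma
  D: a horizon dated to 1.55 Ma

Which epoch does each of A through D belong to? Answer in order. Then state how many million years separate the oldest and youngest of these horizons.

Match each age against the start–end ranges in the excerpt: A = 265.6 Ma → Guadalupian (273.01–259.51); B = 50 Ma → Eocene (56–33.9); C = 24.9 Ma → Oligocene (33.9–23.03); D = 1.55 Ma → Pleistocene (2.58–0.0117).
The largest age is 265.6 Ma and the smallest is 1.55 Ma; their difference is 264.05 Myr.

A — Guadalupian; B — Eocene; C — Oligocene; D — Pleistocene; span 264.05 million years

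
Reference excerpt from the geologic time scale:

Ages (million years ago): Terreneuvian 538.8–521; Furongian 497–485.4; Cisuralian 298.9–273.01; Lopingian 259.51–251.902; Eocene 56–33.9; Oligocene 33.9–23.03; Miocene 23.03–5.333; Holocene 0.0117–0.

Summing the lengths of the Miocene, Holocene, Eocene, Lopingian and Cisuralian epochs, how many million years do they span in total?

Duration is start − end for each: (23.03 − 5.333) + (0.0117 − 0) + (56 − 33.9) + (259.51 − 251.902) + (298.9 − 273.01).
That is 17.697 + 0.0117 + 22.1 + 7.608 + 25.89, which totals 73.3067 million years.

73.3067 million years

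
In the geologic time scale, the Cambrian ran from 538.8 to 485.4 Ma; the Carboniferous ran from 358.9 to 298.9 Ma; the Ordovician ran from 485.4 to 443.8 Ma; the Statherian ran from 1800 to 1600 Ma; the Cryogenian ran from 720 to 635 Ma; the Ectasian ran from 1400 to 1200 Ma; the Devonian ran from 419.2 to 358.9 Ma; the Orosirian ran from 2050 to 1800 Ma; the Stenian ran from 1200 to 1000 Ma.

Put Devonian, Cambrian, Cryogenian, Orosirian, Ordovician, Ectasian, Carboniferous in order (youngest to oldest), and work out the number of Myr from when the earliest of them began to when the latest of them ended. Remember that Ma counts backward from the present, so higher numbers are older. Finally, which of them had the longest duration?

Carboniferous → Devonian → Ordovician → Cambrian → Cryogenian → Ectasian → Orosirian; total span 1751.1 Myr; longest is Orosirian

Start ages (Ma): Orosirian 2050, Ectasian 1400, Cryogenian 720, Cambrian 538.8, Ordovician 485.4, Devonian 419.2, Carboniferous 358.9.
Ordered youngest to oldest: Carboniferous, Devonian, Ordovician, Cambrian, Cryogenian, Ectasian, Orosirian.
Span = 2050 − 298.9 = 1751.1 Myr.
Durations: Orosirian 250, Devonian 60.3, Carboniferous 60, Ordovician 41.6, Cambrian 53.4, Cryogenian 85, Ectasian 200 → longest is Orosirian (250 Myr).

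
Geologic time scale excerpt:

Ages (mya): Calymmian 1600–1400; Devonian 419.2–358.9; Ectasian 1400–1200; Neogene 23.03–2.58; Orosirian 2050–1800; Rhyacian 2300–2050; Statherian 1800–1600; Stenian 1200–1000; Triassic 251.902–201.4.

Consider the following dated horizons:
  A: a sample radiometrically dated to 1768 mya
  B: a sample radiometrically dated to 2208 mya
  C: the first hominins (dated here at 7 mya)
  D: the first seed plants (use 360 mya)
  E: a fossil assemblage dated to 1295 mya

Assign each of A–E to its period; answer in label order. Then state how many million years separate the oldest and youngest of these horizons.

A: 1768 Ma lies in 1800–1600 Ma, so Statherian.
B: 2208 Ma lies in 2300–2050 Ma, so Rhyacian.
C: 7 Ma lies in 23.03–2.58 Ma, so Neogene.
D: 360 Ma lies in 419.2–358.9 Ma, so Devonian.
E: 1295 Ma lies in 1400–1200 Ma, so Ectasian.
Oldest = 2208 Ma, youngest = 7 Ma → span 2201 Myr.

A — Statherian; B — Rhyacian; C — Neogene; D — Devonian; E — Ectasian; span 2201 million years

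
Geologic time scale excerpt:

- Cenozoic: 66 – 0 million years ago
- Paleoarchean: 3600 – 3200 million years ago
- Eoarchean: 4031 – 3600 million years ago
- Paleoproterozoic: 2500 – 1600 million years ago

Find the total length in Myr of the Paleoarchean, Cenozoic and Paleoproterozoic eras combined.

Each duration: Paleoarchean = 400; Cenozoic = 66; Paleoproterozoic = 900.
Sum: 400 + 66 + 900 = 1366 Myr.

1366 million years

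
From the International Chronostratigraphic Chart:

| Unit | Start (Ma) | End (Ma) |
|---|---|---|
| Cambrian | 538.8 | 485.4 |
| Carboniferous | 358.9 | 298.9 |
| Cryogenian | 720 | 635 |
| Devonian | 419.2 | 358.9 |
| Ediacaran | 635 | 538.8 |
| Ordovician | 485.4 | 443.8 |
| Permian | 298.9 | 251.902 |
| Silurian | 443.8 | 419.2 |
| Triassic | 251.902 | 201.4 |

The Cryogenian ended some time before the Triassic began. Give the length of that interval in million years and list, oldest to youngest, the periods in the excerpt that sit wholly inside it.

The Cryogenian closes at 635 Ma and the Triassic opens at 251.902 Ma, so the interval is 635 − 251.902 = 383.098 Myr.
A period fits inside if it starts at or after 635 Ma and ends at or before 251.902 Ma; oldest first that gives Ediacaran, Cambrian, Ordovician, Silurian, Devonian, Carboniferous, Permian.

383.098 million years; Ediacaran, Cambrian, Ordovician, Silurian, Devonian, Carboniferous, Permian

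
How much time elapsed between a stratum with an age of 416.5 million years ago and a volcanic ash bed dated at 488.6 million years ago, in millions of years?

72.1 million years

488.6 − 416.5 = 72.1 million years.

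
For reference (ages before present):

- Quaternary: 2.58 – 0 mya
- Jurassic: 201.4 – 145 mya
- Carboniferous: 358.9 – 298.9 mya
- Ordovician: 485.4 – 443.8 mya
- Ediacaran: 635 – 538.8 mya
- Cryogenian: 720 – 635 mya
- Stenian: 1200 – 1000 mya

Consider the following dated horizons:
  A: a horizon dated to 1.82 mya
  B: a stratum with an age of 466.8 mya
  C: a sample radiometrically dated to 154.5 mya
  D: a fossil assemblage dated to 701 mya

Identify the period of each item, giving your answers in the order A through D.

A: 1.82 Ma lies in 2.58–0 Ma, so Quaternary.
B: 466.8 Ma lies in 485.4–443.8 Ma, so Ordovician.
C: 154.5 Ma lies in 201.4–145 Ma, so Jurassic.
D: 701 Ma lies in 720–635 Ma, so Cryogenian.

A — Quaternary; B — Ordovician; C — Jurassic; D — Cryogenian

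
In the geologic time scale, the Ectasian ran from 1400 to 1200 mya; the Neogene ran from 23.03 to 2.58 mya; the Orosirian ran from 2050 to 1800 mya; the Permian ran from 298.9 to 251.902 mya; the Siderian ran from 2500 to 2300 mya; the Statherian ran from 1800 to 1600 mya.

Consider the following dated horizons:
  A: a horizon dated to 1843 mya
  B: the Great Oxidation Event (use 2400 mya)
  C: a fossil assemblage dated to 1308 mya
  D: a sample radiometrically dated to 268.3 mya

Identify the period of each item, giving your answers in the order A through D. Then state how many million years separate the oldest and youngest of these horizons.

A — Orosirian; B — Siderian; C — Ectasian; D — Permian; span 2131.7 million years

Match each age against the start–end ranges in the excerpt: A = 1843 Ma → Orosirian (2050–1800); B = 2400 Ma → Siderian (2500–2300); C = 1308 Ma → Ectasian (1400–1200); D = 268.3 Ma → Permian (298.9–251.902).
The largest age is 2400 Ma and the smallest is 268.3 Ma; their difference is 2131.7 Myr.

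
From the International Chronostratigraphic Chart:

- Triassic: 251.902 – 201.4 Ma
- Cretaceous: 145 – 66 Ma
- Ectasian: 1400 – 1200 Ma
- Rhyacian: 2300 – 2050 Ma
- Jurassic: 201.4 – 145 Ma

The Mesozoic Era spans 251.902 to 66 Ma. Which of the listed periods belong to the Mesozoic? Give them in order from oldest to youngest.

Periods with both bounds inside 251.902–66 Ma: Triassic (251.902–201.4), Jurassic (201.4–145), Cretaceous (145–66).

Triassic, Jurassic, Cretaceous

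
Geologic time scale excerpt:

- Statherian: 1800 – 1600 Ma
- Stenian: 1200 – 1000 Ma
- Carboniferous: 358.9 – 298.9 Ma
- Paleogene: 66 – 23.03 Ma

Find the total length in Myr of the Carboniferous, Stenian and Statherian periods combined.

Each duration: Carboniferous = 60; Stenian = 200; Statherian = 200.
Sum: 60 + 200 + 200 = 460 Myr.

460 million years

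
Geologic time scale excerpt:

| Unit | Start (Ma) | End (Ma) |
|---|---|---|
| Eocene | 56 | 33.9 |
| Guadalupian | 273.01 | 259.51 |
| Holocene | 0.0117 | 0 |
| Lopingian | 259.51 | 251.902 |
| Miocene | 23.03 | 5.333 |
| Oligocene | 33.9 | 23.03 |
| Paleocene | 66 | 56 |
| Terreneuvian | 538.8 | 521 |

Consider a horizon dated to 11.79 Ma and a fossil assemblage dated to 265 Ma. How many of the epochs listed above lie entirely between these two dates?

265 Ma sits inside the Guadalupian (273.01–259.51) and 11.79 Ma inside the Miocene (23.03–5.333); neither of those is wholly between the two dates.
The listed epochs lying completely between them are Lopingian, Paleocene, Eocene, Oligocene — 4 in all.

4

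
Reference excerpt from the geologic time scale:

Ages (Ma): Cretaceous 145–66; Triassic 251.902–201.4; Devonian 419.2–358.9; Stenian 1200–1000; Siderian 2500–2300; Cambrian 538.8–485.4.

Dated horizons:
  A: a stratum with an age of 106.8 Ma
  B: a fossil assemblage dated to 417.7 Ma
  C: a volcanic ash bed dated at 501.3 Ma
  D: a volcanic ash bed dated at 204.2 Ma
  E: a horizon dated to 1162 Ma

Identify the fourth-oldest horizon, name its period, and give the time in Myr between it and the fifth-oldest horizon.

Larger Ma means older, so oldest first: E 1162 > C 501.3 > B 417.7 > D 204.2 > A 106.8.
Counting 4 along gives D (204.2 Ma); the excerpt puts that inside the Triassic, 251.902–201.4 Ma.
Next in line is A (106.8 Ma), and 204.2 − 106.8 = 97.4 Myr.

D, in the Triassic; 97.4 million years to A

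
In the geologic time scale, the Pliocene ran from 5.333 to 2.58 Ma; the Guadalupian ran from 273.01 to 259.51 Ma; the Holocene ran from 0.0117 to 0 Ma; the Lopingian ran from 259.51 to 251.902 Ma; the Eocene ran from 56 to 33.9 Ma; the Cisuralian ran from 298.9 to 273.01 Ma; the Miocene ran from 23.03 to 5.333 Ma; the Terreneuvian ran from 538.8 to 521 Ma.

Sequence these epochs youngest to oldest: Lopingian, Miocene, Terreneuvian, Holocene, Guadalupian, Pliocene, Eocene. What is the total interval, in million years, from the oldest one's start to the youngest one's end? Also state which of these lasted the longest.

Holocene → Pliocene → Miocene → Eocene → Lopingian → Guadalupian → Terreneuvian; total span 538.8 Myr; longest is Eocene

From the excerpt: Lopingian 259.51–251.902; Miocene 23.03–5.333; Terreneuvian 538.8–521; Holocene 0.0117–0; Guadalupian 273.01–259.51; Pliocene 5.333–2.58; Eocene 56–33.9 (Ma).
Larger Ma is earlier, so the oldest is Terreneuvian and the youngest is Holocene; youngest to oldest: Holocene, Pliocene, Miocene, Eocene, Lopingian, Guadalupian, Terreneuvian.
Oldest start 538.8 minus youngest end 0 gives 538.8 Myr overall.
Individual lengths (start − end): Terreneuvian 17.8; Pliocene 2.753; Lopingian 7.608; Guadalupian 13.5; Miocene 17.697; Holocene 0.0117; Eocene 22.1. The largest is Eocene at 22.1 Myr.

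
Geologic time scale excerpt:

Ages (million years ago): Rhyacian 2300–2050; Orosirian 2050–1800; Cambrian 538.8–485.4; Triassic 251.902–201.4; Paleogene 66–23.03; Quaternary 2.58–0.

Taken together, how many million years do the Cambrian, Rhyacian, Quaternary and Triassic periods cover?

Each duration: Cambrian = 53.4; Rhyacian = 250; Quaternary = 2.58; Triassic = 50.502.
Sum: 53.4 + 250 + 2.58 + 50.502 = 356.482 Myr.

356.482 million years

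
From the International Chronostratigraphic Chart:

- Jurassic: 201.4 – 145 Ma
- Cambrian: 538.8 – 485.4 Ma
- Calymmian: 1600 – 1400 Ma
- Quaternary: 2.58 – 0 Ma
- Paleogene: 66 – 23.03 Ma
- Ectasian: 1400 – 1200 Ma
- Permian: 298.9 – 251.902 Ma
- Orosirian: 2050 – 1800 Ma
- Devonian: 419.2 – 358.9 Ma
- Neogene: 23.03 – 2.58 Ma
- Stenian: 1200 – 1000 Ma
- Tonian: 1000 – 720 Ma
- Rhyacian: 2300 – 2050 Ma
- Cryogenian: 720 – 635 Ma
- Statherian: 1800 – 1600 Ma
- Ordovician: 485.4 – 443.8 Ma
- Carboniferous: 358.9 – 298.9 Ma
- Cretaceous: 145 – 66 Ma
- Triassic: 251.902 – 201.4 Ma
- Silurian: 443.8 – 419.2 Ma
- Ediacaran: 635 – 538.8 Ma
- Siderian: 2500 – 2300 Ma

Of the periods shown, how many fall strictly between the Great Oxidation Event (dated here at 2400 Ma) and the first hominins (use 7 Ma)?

The older date is 2400 Ma and the younger is 7 Ma.
Periods with start < 2400 and end > 7 Ma: Rhyacian (2300–2050), Orosirian (2050–1800), Statherian (1800–1600), Calymmian (1600–1400), Ectasian (1400–1200), Stenian (1200–1000), Tonian (1000–720), Cryogenian (720–635), Ediacaran (635–538.8), Cambrian (538.8–485.4), Ordovician (485.4–443.8), Silurian (443.8–419.2), Devonian (419.2–358.9), Carboniferous (358.9–298.9), Permian (298.9–251.902), Triassic (251.902–201.4), Jurassic (201.4–145), Cretaceous (145–66), Paleogene (66–23.03).
That is 19 complete periods.

19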